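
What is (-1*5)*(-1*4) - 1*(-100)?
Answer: 120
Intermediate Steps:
(-1*5)*(-1*4) - 1*(-100) = -5*(-4) + 100 = 20 + 100 = 120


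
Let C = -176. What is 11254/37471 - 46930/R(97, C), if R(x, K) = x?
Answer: -1757422392/3634687 ≈ -483.51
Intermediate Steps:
11254/37471 - 46930/R(97, C) = 11254/37471 - 46930/97 = -1757422392/3634687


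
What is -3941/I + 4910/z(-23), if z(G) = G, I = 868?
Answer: -621789/2852 ≈ -218.02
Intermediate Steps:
-3941/I + 4910/z(-23) = -3941/868 + 4910/(-23) = -3941*1/868 + 4910*(-1/23) = -563/124 - 4910/23 = -621789/2852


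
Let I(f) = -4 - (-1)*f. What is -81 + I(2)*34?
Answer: -149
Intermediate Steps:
I(f) = -4 + f
-81 + I(2)*34 = -81 + (-4 + 2)*34 = -81 - 2*34 = -81 - 68 = -149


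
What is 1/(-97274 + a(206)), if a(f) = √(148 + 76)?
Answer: -48637/4731115426 - √14/2365557713 ≈ -1.0282e-5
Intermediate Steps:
a(f) = 4*√14 (a(f) = √224 = 4*√14)
1/(-97274 + a(206)) = 1/(-97274 + 4*√14)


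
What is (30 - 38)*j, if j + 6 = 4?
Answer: 16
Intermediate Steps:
j = -2 (j = -6 + 4 = -2)
(30 - 38)*j = (30 - 38)*(-2) = -8*(-2) = 16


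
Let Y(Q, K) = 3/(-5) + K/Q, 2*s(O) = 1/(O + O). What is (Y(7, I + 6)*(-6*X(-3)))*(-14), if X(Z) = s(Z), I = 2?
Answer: -19/5 ≈ -3.8000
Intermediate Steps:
s(O) = 1/(4*O) (s(O) = 1/(2*(O + O)) = 1/(2*((2*O))) = (1/(2*O))/2 = 1/(4*O))
Y(Q, K) = -3/5 + K/Q (Y(Q, K) = 3*(-1/5) + K/Q = -3/5 + K/Q)
X(Z) = 1/(4*Z)
(Y(7, I + 6)*(-6*X(-3)))*(-14) = ((-3/5 + (2 + 6)/7)*(-3/(2*(-3))))*(-14) = ((-3/5 + 8*(1/7))*(-3*(-1)/(2*3)))*(-14) = ((-3/5 + 8/7)*(-6*(-1/12)))*(-14) = ((19/35)*(1/2))*(-14) = (19/70)*(-14) = -19/5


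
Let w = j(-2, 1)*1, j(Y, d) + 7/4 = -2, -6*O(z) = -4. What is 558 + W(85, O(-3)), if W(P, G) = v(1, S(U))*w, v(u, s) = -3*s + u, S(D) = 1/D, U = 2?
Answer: 4479/8 ≈ 559.88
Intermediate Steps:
O(z) = 2/3 (O(z) = -1/6*(-4) = 2/3)
j(Y, d) = -15/4 (j(Y, d) = -7/4 - 2 = -15/4)
v(u, s) = u - 3*s
w = -15/4 (w = -15/4*1 = -15/4 ≈ -3.7500)
W(P, G) = 15/8 (W(P, G) = (1 - 3/2)*(-15/4) = -1/2*(-15/4) = 15/8)
558 + W(85, O(-3)) = 558 + 15/8 = 4479/8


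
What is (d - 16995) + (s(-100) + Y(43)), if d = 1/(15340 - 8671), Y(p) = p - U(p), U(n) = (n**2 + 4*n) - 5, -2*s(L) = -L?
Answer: -126831041/6669 ≈ -19018.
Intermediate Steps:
s(L) = L/2 (s(L) = -(-1)*L/2 = L/2)
U(n) = -5 + n**2 + 4*n
Y(p) = 5 - p**2 - 3*p (Y(p) = p - (-5 + p**2 + 4*p) = p + (5 - p**2 - 4*p) = 5 - p**2 - 3*p)
d = 1/6669 ≈ 0.00014995
(d - 16995) + (s(-100) + Y(43)) = (1/6669 - 16995) + ((1/2)*(-100) + (5 - 1*43**2 - 3*43)) = -113339654/6669 + (-50 + (5 - 1*1849 - 129)) = -113339654/6669 + (-50 + (5 - 1849 - 129)) = -113339654/6669 + (-50 - 1973) = -113339654/6669 - 2023 = -126831041/6669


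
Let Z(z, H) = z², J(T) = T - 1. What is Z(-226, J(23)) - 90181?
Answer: -39105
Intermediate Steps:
J(T) = -1 + T
Z(-226, J(23)) - 90181 = (-226)² - 90181 = 51076 - 90181 = -39105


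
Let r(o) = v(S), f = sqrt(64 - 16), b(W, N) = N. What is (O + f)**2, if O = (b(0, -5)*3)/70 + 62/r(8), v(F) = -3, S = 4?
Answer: 853801/1764 - 3508*sqrt(3)/21 ≈ 194.68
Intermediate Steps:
f = 4*sqrt(3) (f = sqrt(48) = 4*sqrt(3) ≈ 6.9282)
r(o) = -3
O = -877/42 (O = -5*3/70 + 62/(-3) = -15*1/70 + 62*(-1/3) = -3/14 - 62/3 = -877/42 ≈ -20.881)
(O + f)**2 = (-877/42 + 4*sqrt(3))**2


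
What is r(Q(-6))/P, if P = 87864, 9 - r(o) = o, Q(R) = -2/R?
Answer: 13/131796 ≈ 9.8637e-5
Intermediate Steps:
r(o) = 9 - o
r(Q(-6))/P = (9 - (-2)/(-6))/87864 = (9 - (-2)*(-1)/6)*(1/87864) = (9 - 1*⅓)*(1/87864) = (9 - ⅓)*(1/87864) = (26/3)*(1/87864) = 13/131796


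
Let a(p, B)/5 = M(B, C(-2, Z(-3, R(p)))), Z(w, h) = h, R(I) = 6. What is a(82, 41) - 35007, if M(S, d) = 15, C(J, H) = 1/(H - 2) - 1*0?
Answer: -34932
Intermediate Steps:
C(J, H) = 1/(-2 + H) (C(J, H) = 1/(-2 + H) + 0 = 1/(-2 + H))
a(p, B) = 75 (a(p, B) = 5*15 = 75)
a(82, 41) - 35007 = 75 - 35007 = -34932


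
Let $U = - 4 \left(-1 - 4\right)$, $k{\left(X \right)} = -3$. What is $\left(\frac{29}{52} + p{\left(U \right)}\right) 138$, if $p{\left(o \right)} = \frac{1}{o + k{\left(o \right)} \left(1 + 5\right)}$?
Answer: $\frac{3795}{26} \approx 145.96$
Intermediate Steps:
$U = 20$ ($U = \left(-4\right) \left(-5\right) = 20$)
$p{\left(o \right)} = \frac{1}{-18 + o}$ ($p{\left(o \right)} = \frac{1}{o - 3 \left(1 + 5\right)} = \frac{1}{o - 18} = \frac{1}{-18 + o}$)
$\left(\frac{29}{52} + p{\left(U \right)}\right) 138 = \left(\frac{29}{52} + \frac{1}{-18 + 20}\right) 138 = \left(29 \cdot \frac{1}{52} + \frac{1}{2}\right) 138 = \left(\frac{29}{52} + \frac{1}{2}\right) 138 = \frac{55}{52} \cdot 138 = \frac{3795}{26}$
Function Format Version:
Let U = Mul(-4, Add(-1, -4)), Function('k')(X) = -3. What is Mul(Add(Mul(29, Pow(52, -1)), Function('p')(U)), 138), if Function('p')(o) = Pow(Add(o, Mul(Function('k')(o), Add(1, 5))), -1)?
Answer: Rational(3795, 26) ≈ 145.96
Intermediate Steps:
U = 20 (U = Mul(-4, -5) = 20)
Function('p')(o) = Pow(Add(-18, o), -1) (Function('p')(o) = Pow(Add(o, Mul(-3, Add(1, 5))), -1) = Pow(Add(o, Mul(-3, 6)), -1) = Pow(Add(o, -18), -1) = Pow(Add(-18, o), -1))
Mul(Add(Mul(29, Pow(52, -1)), Function('p')(U)), 138) = Mul(Add(Mul(29, Pow(52, -1)), Pow(Add(-18, 20), -1)), 138) = Mul(Add(Mul(29, Rational(1, 52)), Pow(2, -1)), 138) = Mul(Add(Rational(29, 52), Rational(1, 2)), 138) = Mul(Rational(55, 52), 138) = Rational(3795, 26)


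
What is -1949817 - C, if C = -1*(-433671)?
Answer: -2383488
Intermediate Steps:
C = 433671
-1949817 - C = -1949817 - 1*433671 = -1949817 - 433671 = -2383488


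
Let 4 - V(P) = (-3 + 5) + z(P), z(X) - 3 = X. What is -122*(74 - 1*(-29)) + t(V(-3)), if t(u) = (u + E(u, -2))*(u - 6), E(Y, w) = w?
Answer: -12566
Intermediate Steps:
z(X) = 3 + X
V(P) = -1 - P (V(P) = 4 - ((-3 + 5) + (3 + P)) = 4 - (2 + (3 + P)) = 4 - (5 + P) = 4 + (-5 - P) = -1 - P)
t(u) = (-6 + u)*(-2 + u) (t(u) = (u - 2)*(u - 6) = (-2 + u)*(-6 + u) = (-6 + u)*(-2 + u))
-122*(74 - 1*(-29)) + t(V(-3)) = -122*(74 - 1*(-29)) + (12 + (-1 - 1*(-3))² - 8*(-1 - 1*(-3))) = -122*(74 + 29) + (12 + (-1 + 3)² - 8*(-1 + 3)) = -122*103 + (12 + 2² - 8*2) = -12566 + (12 + 4 - 16) = -12566 + 0 = -12566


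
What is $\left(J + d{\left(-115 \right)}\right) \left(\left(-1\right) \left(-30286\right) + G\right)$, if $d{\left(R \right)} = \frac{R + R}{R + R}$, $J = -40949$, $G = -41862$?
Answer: $474014048$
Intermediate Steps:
$d{\left(R \right)} = 1$ ($d{\left(R \right)} = \frac{2 R}{2 R} = 2 R \frac{1}{2 R} = 1$)
$\left(J + d{\left(-115 \right)}\right) \left(\left(-1\right) \left(-30286\right) + G\right) = \left(-40949 + 1\right) \left(\left(-1\right) \left(-30286\right) - 41862\right) = - 40948 \left(30286 - 41862\right) = \left(-40948\right) \left(-11576\right) = 474014048$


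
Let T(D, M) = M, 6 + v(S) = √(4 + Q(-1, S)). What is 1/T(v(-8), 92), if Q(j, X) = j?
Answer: 1/92 ≈ 0.010870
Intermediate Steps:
v(S) = -6 + √3 (v(S) = -6 + √(4 - 1) = -6 + √3)
1/T(v(-8), 92) = 1/92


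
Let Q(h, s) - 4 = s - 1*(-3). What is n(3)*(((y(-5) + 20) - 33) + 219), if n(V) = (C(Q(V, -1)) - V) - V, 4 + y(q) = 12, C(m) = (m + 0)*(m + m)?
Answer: 14124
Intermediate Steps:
Q(h, s) = 7 + s (Q(h, s) = 4 + (s - 1*(-3)) = 4 + (s + 3) = 4 + (3 + s) = 7 + s)
C(m) = 2*m**2 (C(m) = m*(2*m) = 2*m**2)
y(q) = 8 (y(q) = -4 + 12 = 8)
n(V) = 72 - 2*V (n(V) = (2*(7 - 1)**2 - V) - V = (2*6**2 - V) - V = (2*36 - V) - V = (72 - V) - V = 72 - 2*V)
n(3)*(((y(-5) + 20) - 33) + 219) = (72 - 2*3)*(((8 + 20) - 33) + 219) = (72 - 6)*((28 - 33) + 219) = 66*(-5 + 219) = 66*214 = 14124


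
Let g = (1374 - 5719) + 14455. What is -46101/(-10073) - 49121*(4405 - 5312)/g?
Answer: 449245901641/101838030 ≈ 4411.4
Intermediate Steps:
g = 10110 (g = -4345 + 14455 = 10110)
-46101/(-10073) - 49121*(4405 - 5312)/g = -46101/(-10073) - 49121/(10110/(4405 - 5312)) = -46101*(-1/10073) - 49121/(10110/(-907)) = 46101/10073 - 49121/(10110*(-1/907)) = 46101/10073 - 49121/(-10110/907) = 46101/10073 - 49121*(-907/10110) = 46101/10073 + 44552747/10110 = 449245901641/101838030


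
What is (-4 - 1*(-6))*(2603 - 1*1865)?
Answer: 1476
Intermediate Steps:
(-4 - 1*(-6))*(2603 - 1*1865) = (-4 + 6)*(2603 - 1865) = 2*738 = 1476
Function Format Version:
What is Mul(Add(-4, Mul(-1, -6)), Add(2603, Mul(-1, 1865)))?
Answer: 1476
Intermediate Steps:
Mul(Add(-4, Mul(-1, -6)), Add(2603, Mul(-1, 1865))) = Mul(Add(-4, 6), Add(2603, -1865)) = Mul(2, 738) = 1476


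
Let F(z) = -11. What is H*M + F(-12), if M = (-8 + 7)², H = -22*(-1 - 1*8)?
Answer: 187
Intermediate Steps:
H = 198 (H = -22*(-1 - 8) = -22*(-9) = 198)
M = 1 (M = (-1)² = 1)
H*M + F(-12) = 198*1 - 11 = 198 - 11 = 187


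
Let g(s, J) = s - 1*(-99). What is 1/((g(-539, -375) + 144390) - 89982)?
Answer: 1/53968 ≈ 1.8530e-5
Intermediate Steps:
g(s, J) = 99 + s (g(s, J) = s + 99 = 99 + s)
1/((g(-539, -375) + 144390) - 89982) = 1/(((99 - 539) + 144390) - 89982) = 1/((-440 + 144390) - 89982) = 1/(143950 - 89982) = 1/53968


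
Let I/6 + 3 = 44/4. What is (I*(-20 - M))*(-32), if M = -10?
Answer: 15360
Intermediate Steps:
I = 48 (I = -18 + 6*(44/4) = -18 + 6*(44*(1/4)) = -18 + 6*11 = -18 + 66 = 48)
(I*(-20 - M))*(-32) = (48*(-20 - 1*(-10)))*(-32) = (48*(-20 + 10))*(-32) = (48*(-10))*(-32) = -480*(-32) = 15360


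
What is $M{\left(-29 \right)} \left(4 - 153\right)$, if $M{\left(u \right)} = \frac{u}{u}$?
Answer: $-149$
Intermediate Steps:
$M{\left(u \right)} = 1$
$M{\left(-29 \right)} \left(4 - 153\right) = 1 \left(4 - 153\right) = 1 \left(-149\right) = -149$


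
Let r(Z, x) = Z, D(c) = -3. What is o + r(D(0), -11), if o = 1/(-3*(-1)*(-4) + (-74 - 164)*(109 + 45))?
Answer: -109993/36664 ≈ -3.0000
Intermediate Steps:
o = -1/36664 (o = 1/(3*(-4) - 238*154) = 1/(-12 - 36652) = 1/(-36664) = -1/36664 ≈ -2.7275e-5)
o + r(D(0), -11) = -1/36664 - 3 = -109993/36664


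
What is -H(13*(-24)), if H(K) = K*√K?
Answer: 624*I*√78 ≈ 5511.0*I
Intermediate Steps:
H(K) = K^(3/2)
-H(13*(-24)) = -(13*(-24))^(3/2) = -(-312)^(3/2) = -(-624)*I*√78 = 624*I*√78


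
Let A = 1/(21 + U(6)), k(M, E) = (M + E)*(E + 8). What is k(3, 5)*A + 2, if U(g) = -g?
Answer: 134/15 ≈ 8.9333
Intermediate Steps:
k(M, E) = (8 + E)*(E + M) (k(M, E) = (E + M)*(8 + E) = (8 + E)*(E + M))
A = 1/15 (A = 1/(21 - 1*6) = 1/(21 - 6) = 1/15 ≈ 0.066667)
k(3, 5)*A + 2 = (5² + 8*5 + 8*3 + 5*3)*(1/15) + 2 = (25 + 40 + 24 + 15)*(1/15) + 2 = 104*(1/15) + 2 = 104/15 + 2 = 134/15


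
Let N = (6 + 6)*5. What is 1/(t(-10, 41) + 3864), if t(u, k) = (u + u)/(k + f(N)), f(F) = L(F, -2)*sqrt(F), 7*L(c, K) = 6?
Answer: 11067407/42758916508 - 15*sqrt(15)/10689729127 ≈ 0.00025883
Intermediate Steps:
L(c, K) = 6/7 (L(c, K) = (1/7)*6 = 6/7)
N = 60 (N = 12*5 = 60)
f(F) = 6*sqrt(F)/7
t(u, k) = 2*u/(k + 12*sqrt(15)/7) (t(u, k) = (u + u)/(k + 6*sqrt(60)/7) = (2*u)/(k + 6*(2*sqrt(15))/7) = (2*u)/(k + 12*sqrt(15)/7) = 2*u/(k + 12*sqrt(15)/7))
1/(t(-10, 41) + 3864) = 1/(14*(-10)/(7*41 + 12*sqrt(15)) + 3864) = 1/(14*(-10)/(287 + 12*sqrt(15)) + 3864) = 1/(-140/(287 + 12*sqrt(15)) + 3864) = 1/(3864 - 140/(287 + 12*sqrt(15)))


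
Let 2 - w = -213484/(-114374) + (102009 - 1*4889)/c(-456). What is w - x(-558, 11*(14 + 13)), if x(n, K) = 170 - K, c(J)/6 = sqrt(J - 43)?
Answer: 137177/1079 + 48560*I*sqrt(499)/1497 ≈ 127.13 + 724.61*I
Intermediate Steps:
c(J) = 6*sqrt(-43 + J) (c(J) = 6*sqrt(J - 43) = 6*sqrt(-43 + J))
w = 144/1079 + 48560*I*sqrt(499)/1497 (w = 2 - (-213484/(-114374) + (102009 - 1*4889)/((6*sqrt(-43 - 456)))) = 2 - (-213484*(-1/114374) + (102009 - 4889)/((6*sqrt(-499)))) = 2 - (2014/1079 + 97120/((6*(I*sqrt(499))))) = 2 - (2014/1079 + 97120/((6*I*sqrt(499)))) = 2 - (2014/1079 + 97120*(-I*sqrt(499)/2994)) = 2 - (2014/1079 - 48560*I*sqrt(499)/1497) = 2 + (-2014/1079 + 48560*I*sqrt(499)/1497) = 144/1079 + 48560*I*sqrt(499)/1497 ≈ 0.13346 + 724.61*I)
w - x(-558, 11*(14 + 13)) = (144/1079 + 48560*I*sqrt(499)/1497) - (170 - 11*(14 + 13)) = (144/1079 + 48560*I*sqrt(499)/1497) - (170 - 11*27) = (144/1079 + 48560*I*sqrt(499)/1497) - (170 - 1*297) = (144/1079 + 48560*I*sqrt(499)/1497) - (170 - 297) = (144/1079 + 48560*I*sqrt(499)/1497) - 1*(-127) = (144/1079 + 48560*I*sqrt(499)/1497) + 127 = 137177/1079 + 48560*I*sqrt(499)/1497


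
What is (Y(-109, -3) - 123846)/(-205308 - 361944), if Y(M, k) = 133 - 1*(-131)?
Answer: 20597/94542 ≈ 0.21786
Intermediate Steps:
Y(M, k) = 264 (Y(M, k) = 133 + 131 = 264)
(Y(-109, -3) - 123846)/(-205308 - 361944) = (264 - 123846)/(-205308 - 361944) = -123582/(-567252) = -123582*(-1/567252) = 20597/94542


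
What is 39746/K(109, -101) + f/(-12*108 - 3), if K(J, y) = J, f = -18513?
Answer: 17882657/47197 ≈ 378.89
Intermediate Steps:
39746/K(109, -101) + f/(-12*108 - 3) = 39746/109 - 18513/(-12*108 - 3) = 39746*(1/109) - 18513/(-1296 - 3) = 39746/109 - 18513/(-1299) = 39746/109 - 18513*(-1/1299) = 39746/109 + 6171/433 = 17882657/47197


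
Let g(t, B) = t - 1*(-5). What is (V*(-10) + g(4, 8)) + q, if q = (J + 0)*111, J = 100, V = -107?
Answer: 12179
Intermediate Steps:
g(t, B) = 5 + t (g(t, B) = t + 5 = 5 + t)
q = 11100 (q = (100 + 0)*111 = 100*111 = 11100)
(V*(-10) + g(4, 8)) + q = (-107*(-10) + (5 + 4)) + 11100 = (1070 + 9) + 11100 = 1079 + 11100 = 12179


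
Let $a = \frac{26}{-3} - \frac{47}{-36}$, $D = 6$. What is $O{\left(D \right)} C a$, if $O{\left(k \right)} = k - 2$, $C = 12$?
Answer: $- \frac{1060}{3} \approx -353.33$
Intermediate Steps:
$a = - \frac{265}{36}$ ($a = 26 \left(- \frac{1}{3}\right) - - \frac{47}{36} = - \frac{26}{3} + \frac{47}{36} = - \frac{265}{36} \approx -7.3611$)
$O{\left(k \right)} = -2 + k$
$O{\left(D \right)} C a = \left(-2 + 6\right) 12 \left(- \frac{265}{36}\right) = 4 \cdot 12 \left(- \frac{265}{36}\right) = 48 \left(- \frac{265}{36}\right) = - \frac{1060}{3}$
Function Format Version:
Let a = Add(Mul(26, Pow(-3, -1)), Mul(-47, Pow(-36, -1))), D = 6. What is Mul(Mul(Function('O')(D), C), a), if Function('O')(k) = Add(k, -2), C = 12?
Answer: Rational(-1060, 3) ≈ -353.33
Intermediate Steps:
a = Rational(-265, 36) (a = Add(Mul(26, Rational(-1, 3)), Mul(-47, Rational(-1, 36))) = Add(Rational(-26, 3), Rational(47, 36)) = Rational(-265, 36) ≈ -7.3611)
Function('O')(k) = Add(-2, k)
Mul(Mul(Function('O')(D), C), a) = Mul(Mul(Add(-2, 6), 12), Rational(-265, 36)) = Mul(Mul(4, 12), Rational(-265, 36)) = Mul(48, Rational(-265, 36)) = Rational(-1060, 3)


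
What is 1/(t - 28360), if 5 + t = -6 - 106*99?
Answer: -1/38865 ≈ -2.5730e-5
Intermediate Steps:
t = -10505 (t = -5 + (-6 - 106*99) = -5 + (-6 - 10494) = -5 - 10500 = -10505)
1/(t - 28360) = 1/(-10505 - 28360) = 1/(-38865) = -1/38865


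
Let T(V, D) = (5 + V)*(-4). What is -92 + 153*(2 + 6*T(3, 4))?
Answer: -29162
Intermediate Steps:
T(V, D) = -20 - 4*V
-92 + 153*(2 + 6*T(3, 4)) = -92 + 153*(2 + 6*(-20 - 4*3)) = -92 + 153*(2 + 6*(-20 - 12)) = -92 + 153*(2 + 6*(-32)) = -92 + 153*(2 - 192) = -92 + 153*(-190) = -92 - 29070 = -29162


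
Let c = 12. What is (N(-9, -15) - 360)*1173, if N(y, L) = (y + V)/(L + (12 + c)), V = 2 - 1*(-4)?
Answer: -422671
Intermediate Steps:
V = 6 (V = 2 + 4 = 6)
N(y, L) = (6 + y)/(24 + L) (N(y, L) = (y + 6)/(L + (12 + 12)) = (6 + y)/(L + 24) = (6 + y)/(24 + L))
(N(-9, -15) - 360)*1173 = ((6 - 9)/(24 - 15) - 360)*1173 = (-3/9 - 360)*1173 = ((1/9)*(-3) - 360)*1173 = (-1/3 - 360)*1173 = -1081/3*1173 = -422671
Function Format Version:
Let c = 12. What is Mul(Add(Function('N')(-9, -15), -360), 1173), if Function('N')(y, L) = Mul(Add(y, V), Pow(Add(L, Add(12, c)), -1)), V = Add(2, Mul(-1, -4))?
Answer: -422671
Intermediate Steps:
V = 6 (V = Add(2, 4) = 6)
Function('N')(y, L) = Mul(Pow(Add(24, L), -1), Add(6, y)) (Function('N')(y, L) = Mul(Add(y, 6), Pow(Add(L, Add(12, 12)), -1)) = Mul(Add(6, y), Pow(Add(L, 24), -1)) = Mul(Add(6, y), Pow(Add(24, L), -1)) = Mul(Pow(Add(24, L), -1), Add(6, y)))
Mul(Add(Function('N')(-9, -15), -360), 1173) = Mul(Add(Mul(Pow(Add(24, -15), -1), Add(6, -9)), -360), 1173) = Mul(Add(Mul(Pow(9, -1), -3), -360), 1173) = Mul(Add(Mul(Rational(1, 9), -3), -360), 1173) = Mul(Add(Rational(-1, 3), -360), 1173) = Mul(Rational(-1081, 3), 1173) = -422671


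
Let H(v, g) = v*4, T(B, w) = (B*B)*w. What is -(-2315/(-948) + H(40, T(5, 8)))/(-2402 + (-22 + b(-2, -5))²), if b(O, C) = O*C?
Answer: 153995/2140584 ≈ 0.071941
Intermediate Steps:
b(O, C) = C*O
T(B, w) = w*B² (T(B, w) = B²*w = w*B²)
H(v, g) = 4*v
-(-2315/(-948) + H(40, T(5, 8)))/(-2402 + (-22 + b(-2, -5))²) = -(-2315/(-948) + 4*40)/(-2402 + (-22 - 5*(-2))²) = -(-2315*(-1/948) + 160)/(-2402 + (-22 + 10)²) = -(2315/948 + 160)/(-2402 + (-12)²) = -153995/(948*(-2402 + 144)) = -153995/(948*(-2258)) = -153995*(-1)/(948*2258) = -1*(-153995/2140584) = 153995/2140584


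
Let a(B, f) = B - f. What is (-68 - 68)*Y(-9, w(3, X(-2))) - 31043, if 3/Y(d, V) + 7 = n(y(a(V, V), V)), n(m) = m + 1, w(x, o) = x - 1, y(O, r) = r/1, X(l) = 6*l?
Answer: -30941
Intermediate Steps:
y(O, r) = r (y(O, r) = r*1 = r)
w(x, o) = -1 + x
n(m) = 1 + m
Y(d, V) = 3/(-6 + V) (Y(d, V) = 3/(-7 + (1 + V)) = 3/(-6 + V))
(-68 - 68)*Y(-9, w(3, X(-2))) - 31043 = (-68 - 68)*(3/(-6 + (-1 + 3))) - 31043 = -408/(-6 + 2) - 31043 = -408/(-4) - 31043 = -408*(-1)/4 - 31043 = -136*(-¾) - 31043 = 102 - 31043 = -30941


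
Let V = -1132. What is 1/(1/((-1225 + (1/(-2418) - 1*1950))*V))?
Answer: 4345267466/1209 ≈ 3.5941e+6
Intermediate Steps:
1/(1/((-1225 + (1/(-2418) - 1*1950))*V)) = 1/(1/((-1225 + (1/(-2418) - 1*1950))*(-1132))) = 1/(-1/1132/(-1225 + (-1/2418 - 1950))) = 1/(-1/1132/(-1225 - 4715101/2418)) = 1/(-1/1132/(-7677151/2418)) = 1/(-2418/7677151*(-1/1132)) = 1/(1209/4345267466) = 4345267466/1209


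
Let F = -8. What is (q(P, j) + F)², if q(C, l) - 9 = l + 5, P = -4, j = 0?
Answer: 36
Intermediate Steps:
q(C, l) = 14 + l (q(C, l) = 9 + (l + 5) = 9 + (5 + l) = 14 + l)
(q(P, j) + F)² = ((14 + 0) - 8)² = (14 - 8)² = 6² = 36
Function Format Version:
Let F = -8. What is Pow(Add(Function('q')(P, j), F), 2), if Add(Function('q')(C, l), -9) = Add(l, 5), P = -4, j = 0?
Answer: 36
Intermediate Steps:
Function('q')(C, l) = Add(14, l) (Function('q')(C, l) = Add(9, Add(l, 5)) = Add(9, Add(5, l)) = Add(14, l))
Pow(Add(Function('q')(P, j), F), 2) = Pow(Add(Add(14, 0), -8), 2) = Pow(Add(14, -8), 2) = Pow(6, 2) = 36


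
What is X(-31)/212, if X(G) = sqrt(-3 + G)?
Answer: I*sqrt(34)/212 ≈ 0.027505*I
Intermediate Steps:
X(-31)/212 = sqrt(-3 - 31)/212 = sqrt(-34)*(1/212) = (I*sqrt(34))*(1/212) = I*sqrt(34)/212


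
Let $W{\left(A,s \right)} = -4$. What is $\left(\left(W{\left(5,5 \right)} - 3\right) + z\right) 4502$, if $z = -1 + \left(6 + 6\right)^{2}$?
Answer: $612272$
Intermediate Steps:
$z = 143$ ($z = -1 + 12^{2} = -1 + 144 = 143$)
$\left(\left(W{\left(5,5 \right)} - 3\right) + z\right) 4502 = \left(\left(-4 - 3\right) + 143\right) 4502 = \left(-7 + 143\right) 4502 = 136 \cdot 4502 = 612272$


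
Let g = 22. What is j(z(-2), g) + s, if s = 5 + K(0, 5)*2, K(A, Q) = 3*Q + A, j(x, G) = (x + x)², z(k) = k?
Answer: 51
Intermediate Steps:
j(x, G) = 4*x² (j(x, G) = (2*x)² = 4*x²)
K(A, Q) = A + 3*Q
s = 35 (s = 5 + (0 + 3*5)*2 = 5 + (0 + 15)*2 = 5 + 15*2 = 5 + 30 = 35)
j(z(-2), g) + s = 4*(-2)² + 35 = 4*4 + 35 = 16 + 35 = 51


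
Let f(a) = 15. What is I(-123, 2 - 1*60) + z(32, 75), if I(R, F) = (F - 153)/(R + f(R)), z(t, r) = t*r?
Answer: 259411/108 ≈ 2402.0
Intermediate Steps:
z(t, r) = r*t
I(R, F) = (-153 + F)/(15 + R) (I(R, F) = (F - 153)/(R + 15) = (-153 + F)/(15 + R))
I(-123, 2 - 1*60) + z(32, 75) = (-153 + (2 - 1*60))/(15 - 123) + 75*32 = (-153 + (2 - 60))/(-108) + 2400 = -(-153 - 58)/108 + 2400 = -1/108*(-211) + 2400 = 211/108 + 2400 = 259411/108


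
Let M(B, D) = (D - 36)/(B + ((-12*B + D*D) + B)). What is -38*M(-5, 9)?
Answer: 1026/131 ≈ 7.8321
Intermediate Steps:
M(B, D) = (-36 + D)/(D² - 10*B) (M(B, D) = (-36 + D)/(B + ((-12*B + D²) + B)) = (-36 + D)/(B + ((D² - 12*B) + B)) = (-36 + D)/(B + (D² - 11*B)) = (-36 + D)/(D² - 10*B))
-38*M(-5, 9) = -38*(36 - 1*9)/(-1*9² + 10*(-5)) = -38*(36 - 9)/(-1*81 - 50) = -38*27/(-81 - 50) = -38*27/(-131) = -(-38)*27/131 = -38*(-27/131) = 1026/131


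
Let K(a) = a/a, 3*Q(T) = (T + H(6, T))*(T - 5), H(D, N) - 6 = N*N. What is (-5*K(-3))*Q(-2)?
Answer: 280/3 ≈ 93.333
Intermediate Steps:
H(D, N) = 6 + N**2 (H(D, N) = 6 + N*N = 6 + N**2)
Q(T) = (-5 + T)*(6 + T + T**2)/3 (Q(T) = ((T + (6 + T**2))*(T - 5))/3 = ((6 + T + T**2)*(-5 + T))/3 = ((-5 + T)*(6 + T + T**2))/3 = (-5 + T)*(6 + T + T**2)/3)
K(a) = 1
(-5*K(-3))*Q(-2) = (-5*1)*(-10 - 4/3*(-2)**2 + (1/3)*(-2) + (1/3)*(-2)**3) = -5*(-10 - 4/3*4 - 2/3 + (1/3)*(-8)) = -5*(-10 - 16/3 - 2/3 - 8/3) = -5*(-56/3) = 280/3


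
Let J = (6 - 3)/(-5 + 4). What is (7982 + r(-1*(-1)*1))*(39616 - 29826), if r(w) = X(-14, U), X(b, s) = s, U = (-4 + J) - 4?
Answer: 78036090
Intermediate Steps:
J = -3 (J = 3/(-1) = 3*(-1) = -3)
U = -11 (U = (-4 - 3) - 4 = -7 - 4 = -11)
r(w) = -11
(7982 + r(-1*(-1)*1))*(39616 - 29826) = (7982 - 11)*(39616 - 29826) = 7971*9790 = 78036090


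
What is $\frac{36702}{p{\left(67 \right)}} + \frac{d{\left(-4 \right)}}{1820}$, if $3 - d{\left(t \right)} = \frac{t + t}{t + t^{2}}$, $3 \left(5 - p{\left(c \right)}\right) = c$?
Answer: $- \frac{11561119}{5460} \approx -2117.4$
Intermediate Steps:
$p{\left(c \right)} = 5 - \frac{c}{3}$
$d{\left(t \right)} = 3 - \frac{2 t}{t + t^{2}}$ ($d{\left(t \right)} = 3 - \frac{t + t}{t + t^{2}} = 3 - \frac{2 t}{t + t^{2}}$)
$\frac{36702}{p{\left(67 \right)}} + \frac{d{\left(-4 \right)}}{1820} = \frac{36702}{5 - \frac{67}{3}} + \frac{\frac{1}{1 - 4} \left(1 + 3 \left(-4\right)\right)}{1820} = \frac{36702}{5 - \frac{67}{3}} + \frac{1 - 12}{-3} \cdot \frac{1}{1820} = \frac{36702}{- \frac{52}{3}} + \left(- \frac{1}{3}\right) \left(-11\right) \frac{1}{1820} = 36702 \left(- \frac{3}{52}\right) + \frac{11}{3} \cdot \frac{1}{1820} = - \frac{55053}{26} + \frac{11}{5460} = - \frac{11561119}{5460}$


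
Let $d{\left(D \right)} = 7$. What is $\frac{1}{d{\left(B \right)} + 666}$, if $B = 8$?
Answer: $\frac{1}{673} \approx 0.0014859$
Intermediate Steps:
$\frac{1}{d{\left(B \right)} + 666} = \frac{1}{7 + 666} = \frac{1}{673}$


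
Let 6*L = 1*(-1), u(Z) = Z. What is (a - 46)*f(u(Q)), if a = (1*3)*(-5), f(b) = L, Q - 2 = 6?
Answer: 61/6 ≈ 10.167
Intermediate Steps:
Q = 8 (Q = 2 + 6 = 8)
L = -⅙ (L = (1*(-1))/6 = (⅙)*(-1) = -⅙ ≈ -0.16667)
f(b) = -⅙
a = -15 (a = 3*(-5) = -15)
(a - 46)*f(u(Q)) = (-15 - 46)*(-⅙) = -61*(-⅙) = 61/6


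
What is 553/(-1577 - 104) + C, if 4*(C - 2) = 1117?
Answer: 1888913/6724 ≈ 280.92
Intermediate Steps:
C = 1125/4 (C = 2 + (¼)*1117 = 2 + 1117/4 = 1125/4 ≈ 281.25)
553/(-1577 - 104) + C = 553/(-1577 - 104) + 1125/4 = 553/(-1681) + 1125/4 = -1/1681*553 + 1125/4 = -553/1681 + 1125/4 = 1888913/6724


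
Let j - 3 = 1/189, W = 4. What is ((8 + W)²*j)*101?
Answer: 917888/21 ≈ 43709.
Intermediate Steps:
j = 568/189 (j = 3 + 1/189 = 568/189 ≈ 3.0053)
((8 + W)²*j)*101 = ((8 + 4)²*(568/189))*101 = (12²*(568/189))*101 = (144*(568/189))*101 = (9088/21)*101 = 917888/21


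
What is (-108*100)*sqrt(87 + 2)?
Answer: -10800*sqrt(89) ≈ -1.0189e+5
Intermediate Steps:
(-108*100)*sqrt(87 + 2) = -10800*sqrt(89)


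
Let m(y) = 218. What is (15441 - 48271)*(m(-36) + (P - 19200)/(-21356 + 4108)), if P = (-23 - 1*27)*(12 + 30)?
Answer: -316689235/44 ≈ -7.1975e+6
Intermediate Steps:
P = -2100 (P = (-23 - 27)*42 = -50*42 = -2100)
(15441 - 48271)*(m(-36) + (P - 19200)/(-21356 + 4108)) = (15441 - 48271)*(218 + (-2100 - 19200)/(-21356 + 4108)) = -32830*(218 - 21300/(-17248)) = -32830*(218 - 21300*(-1/17248)) = -32830*(218 + 5325/4312) = -32830*945341/4312 = -316689235/44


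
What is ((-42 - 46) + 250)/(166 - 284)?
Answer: -81/59 ≈ -1.3729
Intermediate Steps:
((-42 - 46) + 250)/(166 - 284) = (-88 + 250)/(-118) = 162*(-1/118) = -81/59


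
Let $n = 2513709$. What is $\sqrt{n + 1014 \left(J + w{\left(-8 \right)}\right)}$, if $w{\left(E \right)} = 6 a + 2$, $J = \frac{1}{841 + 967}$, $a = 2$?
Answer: $\frac{\sqrt{516461217702}}{452} \approx 1589.9$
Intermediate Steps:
$J = \frac{1}{1808} \approx 0.0005531$
$w{\left(E \right)} = 14$ ($w{\left(E \right)} = 6 \cdot 2 + 2 = 12 + 2 = 14$)
$\sqrt{n + 1014 \left(J + w{\left(-8 \right)}\right)} = \sqrt{2513709 + 1014 \left(\frac{1}{1808} + 14\right)} = \sqrt{2513709 + 1014 \cdot \frac{25313}{1808}} = \sqrt{2513709 + \frac{12833691}{904}} = \sqrt{\frac{2285226627}{904}} = \frac{\sqrt{516461217702}}{452}$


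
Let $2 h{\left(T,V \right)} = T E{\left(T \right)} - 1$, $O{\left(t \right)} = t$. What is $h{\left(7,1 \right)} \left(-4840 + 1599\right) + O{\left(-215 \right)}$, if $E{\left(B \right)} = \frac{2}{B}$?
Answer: $- \frac{3671}{2} \approx -1835.5$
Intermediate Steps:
$h{\left(T,V \right)} = \frac{1}{2}$ ($h{\left(T,V \right)} = \frac{T \frac{2}{T} - 1}{2} = \frac{2 - 1}{2} = \frac{1}{2} \cdot 1 = \frac{1}{2}$)
$h{\left(7,1 \right)} \left(-4840 + 1599\right) + O{\left(-215 \right)} = \frac{-4840 + 1599}{2} - 215 = \frac{1}{2} \left(-3241\right) - 215 = - \frac{3241}{2} - 215 = - \frac{3671}{2}$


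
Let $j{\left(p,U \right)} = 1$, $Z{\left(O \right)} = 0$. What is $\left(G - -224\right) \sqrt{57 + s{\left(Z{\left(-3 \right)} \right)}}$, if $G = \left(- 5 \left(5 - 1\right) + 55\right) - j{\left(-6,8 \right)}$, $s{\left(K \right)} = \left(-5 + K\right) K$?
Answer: $258 \sqrt{57} \approx 1947.9$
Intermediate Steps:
$s{\left(K \right)} = K \left(-5 + K\right)$
$G = 34$ ($G = \left(- 5 \left(5 - 1\right) + 55\right) - 1 = \left(\left(-5\right) 4 + 55\right) - 1 = \left(-20 + 55\right) - 1 = 35 - 1 = 34$)
$\left(G - -224\right) \sqrt{57 + s{\left(Z{\left(-3 \right)} \right)}} = \left(34 - -224\right) \sqrt{57 + 0 \left(-5 + 0\right)} = \left(34 + 224\right) \sqrt{57 + 0 \left(-5\right)} = 258 \sqrt{57 + 0} = 258 \sqrt{57}$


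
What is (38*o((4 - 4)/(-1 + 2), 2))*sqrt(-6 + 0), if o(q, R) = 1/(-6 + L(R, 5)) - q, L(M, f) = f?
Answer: -38*I*sqrt(6) ≈ -93.081*I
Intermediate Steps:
o(q, R) = -1 - q (o(q, R) = 1/(-6 + 5) - q = 1/(-1) - q = -1 - q)
(38*o((4 - 4)/(-1 + 2), 2))*sqrt(-6 + 0) = (38*(-1 - (4 - 4)/(-1 + 2)))*sqrt(-6 + 0) = (38*(-1 - 0/1))*sqrt(-6) = (38*(-1 - 0))*(I*sqrt(6)) = (38*(-1 - 1*0))*(I*sqrt(6)) = (38*(-1 + 0))*(I*sqrt(6)) = (38*(-1))*(I*sqrt(6)) = -38*I*sqrt(6)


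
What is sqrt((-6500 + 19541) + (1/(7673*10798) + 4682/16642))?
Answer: sqrt(6198524907009636571237611286)/689420262334 ≈ 114.20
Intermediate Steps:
sqrt((-6500 + 19541) + (1/(7673*10798) + 4682/16642)) = sqrt(13041 + ((1/7673)*(1/10798) + 4682*(1/16642))) = sqrt(13041 + (1/82853054 + 2341/8321)) = sqrt(13041 + 193959007735/689420262334) = sqrt(8990923600105429/689420262334) = sqrt(6198524907009636571237611286)/689420262334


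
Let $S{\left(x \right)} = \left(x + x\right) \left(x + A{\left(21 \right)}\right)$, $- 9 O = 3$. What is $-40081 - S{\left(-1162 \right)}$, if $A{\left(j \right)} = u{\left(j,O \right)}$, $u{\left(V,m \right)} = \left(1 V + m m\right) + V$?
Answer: $- \frac{23784325}{9} \approx -2.6427 \cdot 10^{6}$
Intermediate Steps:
$O = - \frac{1}{3}$ ($O = \left(- \frac{1}{9}\right) 3 = - \frac{1}{3} \approx -0.33333$)
$u{\left(V,m \right)} = m^{2} + 2 V$ ($u{\left(V,m \right)} = \left(V + m^{2}\right) + V = m^{2} + 2 V$)
$A{\left(j \right)} = \frac{1}{9} + 2 j$ ($A{\left(j \right)} = \left(- \frac{1}{3}\right)^{2} + 2 j = \frac{1}{9} + 2 j$)
$S{\left(x \right)} = 2 x \left(\frac{379}{9} + x\right)$ ($S{\left(x \right)} = \left(x + x\right) \left(x + \left(\frac{1}{9} + 2 \cdot 21\right)\right) = 2 x \left(x + \left(\frac{1}{9} + 42\right)\right) = 2 x \left(x + \frac{379}{9}\right) = 2 x \left(\frac{379}{9} + x\right)$)
$-40081 - S{\left(-1162 \right)} = -40081 - \frac{2}{9} \left(-1162\right) \left(379 + 9 \left(-1162\right)\right) = -40081 - \frac{2}{9} \left(-1162\right) \left(379 - 10458\right) = -40081 - \frac{2}{9} \left(-1162\right) \left(-10079\right) = -40081 - \frac{23423596}{9} = - \frac{23784325}{9}$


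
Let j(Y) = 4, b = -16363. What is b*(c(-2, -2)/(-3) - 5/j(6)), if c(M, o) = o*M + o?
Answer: 376349/12 ≈ 31362.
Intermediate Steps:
c(M, o) = o + M*o (c(M, o) = M*o + o = o + M*o)
b*(c(-2, -2)/(-3) - 5/j(6)) = -16363*(-2*(1 - 2)/(-3) - 5/4) = -16363*(-2*(-1)*(-⅓) - 5*¼) = -16363*(2*(-⅓) - 5/4) = -16363*(-⅔ - 5/4) = -16363*(-23/12) = 376349/12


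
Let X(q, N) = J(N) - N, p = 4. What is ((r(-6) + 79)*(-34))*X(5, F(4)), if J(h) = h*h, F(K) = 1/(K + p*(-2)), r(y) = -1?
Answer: -3315/4 ≈ -828.75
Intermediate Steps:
F(K) = 1/(-8 + K) (F(K) = 1/(K + 4*(-2)) = 1/(K - 8) = 1/(-8 + K))
J(h) = h²
X(q, N) = N² - N
((r(-6) + 79)*(-34))*X(5, F(4)) = ((-1 + 79)*(-34))*((-1 + 1/(-8 + 4))/(-8 + 4)) = (78*(-34))*((-1 + 1/(-4))/(-4)) = -(-663)*(-1 - ¼) = -(-663)*(-5)/4 = -2652*5/16 = -3315/4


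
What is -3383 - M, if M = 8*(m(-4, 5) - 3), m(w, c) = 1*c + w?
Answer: -3367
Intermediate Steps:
m(w, c) = c + w
M = -16 (M = 8*((5 - 4) - 3) = 8*(1 - 3) = 8*(-2) = -16)
-3383 - M = -3383 - 1*(-16) = -3383 + 16 = -3367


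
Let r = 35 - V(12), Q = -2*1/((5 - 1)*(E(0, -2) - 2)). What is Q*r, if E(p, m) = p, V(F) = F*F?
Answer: -109/4 ≈ -27.250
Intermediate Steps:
V(F) = F²
Q = ¼ (Q = -2*1/((0 - 2)*(5 - 1)) = -2/((-2*4)) = -2/(-8) = -2*(-⅛) = ¼ ≈ 0.25000)
r = -109 (r = 35 - 1*12² = 35 - 1*144 = 35 - 144 = -109)
Q*r = (¼)*(-109) = -109/4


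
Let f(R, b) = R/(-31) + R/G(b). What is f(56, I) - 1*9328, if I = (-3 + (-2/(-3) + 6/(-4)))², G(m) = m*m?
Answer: -80934483528/8675071 ≈ -9329.5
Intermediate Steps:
G(m) = m²
I = 529/36 (I = (-3 + (-2*(-⅓) + 6*(-¼)))² = (-3 + (⅔ - 3/2))² = (-3 - ⅚)² = (-23/6)² = 529/36 ≈ 14.694)
f(R, b) = -R/31 + R/b² (f(R, b) = R/(-31) + R/(b²) = R*(-1/31) + R/b² = -R/31 + R/b²)
f(56, I) - 1*9328 = (-1/31*56 + 56/(529/36)²) - 1*9328 = (-56/31 + 56*(1296/279841)) - 9328 = (-56/31 + 72576/279841) - 9328 = -13421240/8675071 - 9328 = -80934483528/8675071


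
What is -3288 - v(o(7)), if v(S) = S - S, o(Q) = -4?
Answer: -3288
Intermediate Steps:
v(S) = 0
-3288 - v(o(7)) = -3288 - 1*0 = -3288 + 0 = -3288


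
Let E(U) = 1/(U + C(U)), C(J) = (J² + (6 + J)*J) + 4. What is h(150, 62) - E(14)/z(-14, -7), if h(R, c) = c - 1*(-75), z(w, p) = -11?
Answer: 744459/5434 ≈ 137.00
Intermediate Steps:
C(J) = 4 + J² + J*(6 + J) (C(J) = (J² + J*(6 + J)) + 4 = 4 + J² + J*(6 + J))
h(R, c) = 75 + c (h(R, c) = c + 75 = 75 + c)
E(U) = 1/(4 + 2*U² + 7*U) (E(U) = 1/(U + (4 + 2*U² + 6*U)) = 1/(4 + 2*U² + 7*U))
h(150, 62) - E(14)/z(-14, -7) = (75 + 62) - 1/((-11)*(4 + 2*14² + 7*14)) = 137 - (-1)/(11*(4 + 2*196 + 98)) = 137 - (-1)/(11*(4 + 392 + 98)) = 137 - (-1)/(11*494) = 137 - 1*(-1/5434) = 137 + 1/5434 = 744459/5434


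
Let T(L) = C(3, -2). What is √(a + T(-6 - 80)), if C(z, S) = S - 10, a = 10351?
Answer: 7*√211 ≈ 101.68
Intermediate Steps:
C(z, S) = -10 + S
T(L) = -12 (T(L) = -10 - 2 = -12)
√(a + T(-6 - 80)) = √(10351 - 12) = √10339 = 7*√211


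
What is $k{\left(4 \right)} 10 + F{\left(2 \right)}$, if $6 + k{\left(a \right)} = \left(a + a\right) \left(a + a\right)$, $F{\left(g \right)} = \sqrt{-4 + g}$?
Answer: $580 + i \sqrt{2} \approx 580.0 + 1.4142 i$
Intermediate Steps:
$k{\left(a \right)} = -6 + 4 a^{2}$ ($k{\left(a \right)} = -6 + \left(a + a\right) \left(a + a\right) = -6 + 2 a 2 a = -6 + 4 a^{2}$)
$k{\left(4 \right)} 10 + F{\left(2 \right)} = \left(-6 + 4 \cdot 4^{2}\right) 10 + \sqrt{-4 + 2} = \left(-6 + 4 \cdot 16\right) 10 + \sqrt{-2} = \left(-6 + 64\right) 10 + i \sqrt{2} = 58 \cdot 10 + i \sqrt{2} = 580 + i \sqrt{2}$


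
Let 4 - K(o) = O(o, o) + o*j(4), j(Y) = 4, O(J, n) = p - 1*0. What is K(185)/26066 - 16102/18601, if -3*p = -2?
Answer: -650126203/727280499 ≈ -0.89391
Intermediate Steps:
p = ⅔ (p = -⅓*(-2) = ⅔ ≈ 0.66667)
O(J, n) = ⅔ (O(J, n) = ⅔ - 1*0 = ⅔ + 0 = ⅔)
K(o) = 10/3 - 4*o (K(o) = 4 - (⅔ + o*4) = 4 - (⅔ + 4*o) = 4 + (-⅔ - 4*o) = 10/3 - 4*o)
K(185)/26066 - 16102/18601 = (10/3 - 4*185)/26066 - 16102/18601 = (10/3 - 740)*(1/26066) - 16102*1/18601 = -2210/3*1/26066 - 16102/18601 = -1105/39099 - 16102/18601 = -650126203/727280499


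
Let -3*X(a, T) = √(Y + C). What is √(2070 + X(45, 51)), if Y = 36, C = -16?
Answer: √(18630 - 6*√5)/3 ≈ 45.481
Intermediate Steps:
X(a, T) = -2*√5/3 (X(a, T) = -√(36 - 16)/3 = -2*√5/3)
√(2070 + X(45, 51)) = √(2070 - 2*√5/3)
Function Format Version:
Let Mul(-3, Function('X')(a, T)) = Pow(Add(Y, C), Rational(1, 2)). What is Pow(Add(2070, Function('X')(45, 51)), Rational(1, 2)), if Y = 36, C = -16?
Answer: Mul(Rational(1, 3), Pow(Add(18630, Mul(-6, Pow(5, Rational(1, 2)))), Rational(1, 2))) ≈ 45.481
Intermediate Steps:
Function('X')(a, T) = Mul(Rational(-2, 3), Pow(5, Rational(1, 2))) (Function('X')(a, T) = Mul(Rational(-1, 3), Pow(Add(36, -16), Rational(1, 2))) = Mul(Rational(-1, 3), Pow(20, Rational(1, 2))) = Mul(Rational(-1, 3), Mul(2, Pow(5, Rational(1, 2)))) = Mul(Rational(-2, 3), Pow(5, Rational(1, 2))))
Pow(Add(2070, Function('X')(45, 51)), Rational(1, 2)) = Pow(Add(2070, Mul(Rational(-2, 3), Pow(5, Rational(1, 2)))), Rational(1, 2))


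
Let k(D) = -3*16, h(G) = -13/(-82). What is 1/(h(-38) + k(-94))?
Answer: -82/3923 ≈ -0.020902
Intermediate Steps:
h(G) = 13/82 (h(G) = -13*(-1/82) = 13/82)
k(D) = -48
1/(h(-38) + k(-94)) = 1/(13/82 - 48) = 1/(-3923/82) = -82/3923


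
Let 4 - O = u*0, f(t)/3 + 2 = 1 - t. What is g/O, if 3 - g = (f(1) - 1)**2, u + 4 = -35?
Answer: -23/2 ≈ -11.500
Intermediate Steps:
u = -39 (u = -4 - 35 = -39)
f(t) = -3 - 3*t (f(t) = -6 + 3*(1 - t) = -6 + (3 - 3*t) = -3 - 3*t)
O = 4 (O = 4 - (-39)*0 = 4 - 1*0 = 4 + 0 = 4)
g = -46 (g = 3 - ((-3 - 3*1) - 1)**2 = 3 - ((-3 - 3) - 1)**2 = 3 - (-6 - 1)**2 = 3 - 1*(-7)**2 = 3 - 1*49 = 3 - 49 = -46)
g/O = -46/4 = -46*1/4 = -23/2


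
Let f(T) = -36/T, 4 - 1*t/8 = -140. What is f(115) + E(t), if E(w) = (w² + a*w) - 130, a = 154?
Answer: 173003894/115 ≈ 1.5044e+6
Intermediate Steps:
t = 1152 (t = 32 - 8*(-140) = 32 + 1120 = 1152)
E(w) = -130 + w² + 154*w (E(w) = (w² + 154*w) - 130 = -130 + w² + 154*w)
f(115) + E(t) = -36/115 + (-130 + 1152² + 154*1152) = -36*1/115 + (-130 + 1327104 + 177408) = -36/115 + 1504382 = 173003894/115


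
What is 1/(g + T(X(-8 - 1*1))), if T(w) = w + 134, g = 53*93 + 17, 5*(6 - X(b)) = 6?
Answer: 5/25424 ≈ 0.00019666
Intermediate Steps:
X(b) = 24/5 (X(b) = 6 - 1/5*6 = 6 - 6/5 = 24/5)
g = 4946 (g = 4929 + 17 = 4946)
T(w) = 134 + w
1/(g + T(X(-8 - 1*1))) = 1/(4946 + (134 + 24/5)) = 1/(4946 + 694/5) = 1/(25424/5) = 5/25424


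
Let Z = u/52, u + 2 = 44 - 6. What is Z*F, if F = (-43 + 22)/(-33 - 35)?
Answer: 189/884 ≈ 0.21380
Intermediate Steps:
u = 36 (u = -2 + (44 - 6) = -2 + 38 = 36)
F = 21/68 (F = -21/(-68) = -21*(-1/68) = 21/68 ≈ 0.30882)
Z = 9/13 (Z = 36/52 = 36*(1/52) = 9/13 ≈ 0.69231)
Z*F = (9/13)*(21/68) = 189/884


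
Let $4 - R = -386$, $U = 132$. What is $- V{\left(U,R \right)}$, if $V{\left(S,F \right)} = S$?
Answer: $-132$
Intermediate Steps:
$R = 390$ ($R = 4 - -386 = 4 + 386 = 390$)
$- V{\left(U,R \right)} = \left(-1\right) 132 = -132$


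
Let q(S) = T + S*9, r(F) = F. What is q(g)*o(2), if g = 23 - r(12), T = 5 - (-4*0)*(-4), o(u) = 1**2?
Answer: 104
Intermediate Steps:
o(u) = 1
T = 5 (T = 5 - 0*(-4) = 5 - 1*0 = 5 + 0 = 5)
g = 11 (g = 23 - 1*12 = 23 - 12 = 11)
q(S) = 5 + 9*S (q(S) = 5 + S*9 = 5 + 9*S)
q(g)*o(2) = (5 + 9*11)*1 = (5 + 99)*1 = 104*1 = 104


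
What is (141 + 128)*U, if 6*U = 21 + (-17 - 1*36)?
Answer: -4304/3 ≈ -1434.7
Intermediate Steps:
U = -16/3 (U = (21 + (-17 - 1*36))/6 = (21 + (-17 - 36))/6 = (21 - 53)/6 = (1/6)*(-32) = -16/3 ≈ -5.3333)
(141 + 128)*U = (141 + 128)*(-16/3) = 269*(-16/3) = -4304/3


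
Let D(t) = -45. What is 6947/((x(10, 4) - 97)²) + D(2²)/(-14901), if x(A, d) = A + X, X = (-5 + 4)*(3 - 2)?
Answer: 34621909/38464448 ≈ 0.90010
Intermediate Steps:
X = -1 (X = -1*1 = -1)
x(A, d) = -1 + A (x(A, d) = A - 1 = -1 + A)
6947/((x(10, 4) - 97)²) + D(2²)/(-14901) = 6947/(((-1 + 10) - 97)²) - 45/(-14901) = 6947/((9 - 97)²) - 45*(-1/14901) = 6947/((-88)²) + 15/4967 = 6947/7744 + 15/4967 = 34621909/38464448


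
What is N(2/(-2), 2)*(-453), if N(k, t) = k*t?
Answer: 906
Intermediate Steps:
N(2/(-2), 2)*(-453) = ((2/(-2))*2)*(-453) = ((2*(-½))*2)*(-453) = -1*2*(-453) = -2*(-453) = 906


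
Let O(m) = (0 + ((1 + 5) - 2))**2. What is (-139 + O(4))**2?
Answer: 15129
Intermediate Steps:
O(m) = 16 (O(m) = (0 + (6 - 2))**2 = (0 + 4)**2 = 4**2 = 16)
(-139 + O(4))**2 = (-139 + 16)**2 = (-123)**2 = 15129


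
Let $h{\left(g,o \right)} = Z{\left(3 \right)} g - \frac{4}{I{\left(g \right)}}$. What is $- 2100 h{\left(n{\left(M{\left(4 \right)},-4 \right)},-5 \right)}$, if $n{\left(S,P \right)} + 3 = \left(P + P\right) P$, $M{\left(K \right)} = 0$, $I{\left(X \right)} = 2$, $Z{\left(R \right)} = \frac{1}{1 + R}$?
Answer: $-11025$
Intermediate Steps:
$n{\left(S,P \right)} = -3 + 2 P^{2}$ ($n{\left(S,P \right)} = -3 + \left(P + P\right) P = -3 + 2 P P = -3 + 2 P^{2}$)
$h{\left(g,o \right)} = -2 + \frac{g}{4}$ ($h{\left(g,o \right)} = \frac{g}{1 + 3} - \frac{4}{2} = \frac{g}{4} - 2 = -2 + \frac{g}{4}$)
$- 2100 h{\left(n{\left(M{\left(4 \right)},-4 \right)},-5 \right)} = - 2100 \left(-2 + \frac{-3 + 2 \left(-4\right)^{2}}{4}\right) = - 2100 \left(-2 + \frac{-3 + 2 \cdot 16}{4}\right) = - 2100 \left(-2 + \frac{-3 + 32}{4}\right) = - 2100 \left(-2 + \frac{1}{4} \cdot 29\right) = - 2100 \left(-2 + \frac{29}{4}\right) = \left(-2100\right) \frac{21}{4} = -11025$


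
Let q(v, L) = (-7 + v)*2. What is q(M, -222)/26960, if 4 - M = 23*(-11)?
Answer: 25/1348 ≈ 0.018546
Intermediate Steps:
M = 257 (M = 4 - 23*(-11) = 4 - 1*(-253) = 4 + 253 = 257)
q(v, L) = -14 + 2*v
q(M, -222)/26960 = (-14 + 2*257)/26960 = (-14 + 514)*(1/26960) = 500*(1/26960) = 25/1348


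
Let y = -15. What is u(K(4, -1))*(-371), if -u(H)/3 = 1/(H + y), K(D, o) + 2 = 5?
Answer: -371/4 ≈ -92.750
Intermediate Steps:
K(D, o) = 3 (K(D, o) = -2 + 5 = 3)
u(H) = -3/(-15 + H) (u(H) = -3/(H - 15) = -3/(-15 + H))
u(K(4, -1))*(-371) = -3/(-15 + 3)*(-371) = -3/(-12)*(-371) = -3*(-1/12)*(-371) = (¼)*(-371) = -371/4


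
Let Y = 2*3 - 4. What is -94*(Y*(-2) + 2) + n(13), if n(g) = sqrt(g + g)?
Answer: 188 + sqrt(26) ≈ 193.10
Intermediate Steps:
Y = 2 (Y = 6 - 4 = 2)
n(g) = sqrt(2)*sqrt(g) (n(g) = sqrt(2*g) = sqrt(2)*sqrt(g))
-94*(Y*(-2) + 2) + n(13) = -94*(2*(-2) + 2) + sqrt(2)*sqrt(13) = -94*(-4 + 2) + sqrt(26) = -94*(-2) + sqrt(26) = 188 + sqrt(26)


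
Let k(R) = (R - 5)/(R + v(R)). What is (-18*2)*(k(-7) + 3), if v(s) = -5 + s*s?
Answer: -3564/37 ≈ -96.324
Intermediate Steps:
v(s) = -5 + s**2
k(R) = (-5 + R)/(-5 + R + R**2) (k(R) = (R - 5)/(R + (-5 + R**2)) = (-5 + R)/(-5 + R + R**2))
(-18*2)*(k(-7) + 3) = (-18*2)*((-5 - 7)/(-5 - 7 + (-7)**2) + 3) = -36*(-12/(-5 - 7 + 49) + 3) = -36*(-12/37 + 3) = -36*99/37 = -3564/37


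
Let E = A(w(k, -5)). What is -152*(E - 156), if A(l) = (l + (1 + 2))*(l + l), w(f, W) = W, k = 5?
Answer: 20672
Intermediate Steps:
A(l) = 2*l*(3 + l) (A(l) = (l + 3)*(2*l) = (3 + l)*(2*l) = 2*l*(3 + l))
E = 20 (E = 2*(-5)*(3 - 5) = 2*(-5)*(-2) = 20)
-152*(E - 156) = -152*(20 - 156) = -152*(-136) = 20672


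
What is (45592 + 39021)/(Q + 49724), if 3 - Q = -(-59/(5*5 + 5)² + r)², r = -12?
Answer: 68536530000/40396787881 ≈ 1.6966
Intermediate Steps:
Q = 120347881/810000 (Q = 3 - (-1)*(-59/(5*5 + 5)² - 12)² = 3 - (-1)*(-59/(25 + 5)² - 12)² = 3 - (-1)*(-59/(30²) - 12)² = 3 - (-1)*(-59/900 - 12)² = 3 - (-1)*(-10859/900)² = 3 - (-1)*117917881/810000 = 3 - 1*(-117917881/810000) = 3 + 117917881/810000 = 120347881/810000 ≈ 148.58)
(45592 + 39021)/(Q + 49724) = (45592 + 39021)/(120347881/810000 + 49724) = 84613/(40396787881/810000) = 84613*(810000/40396787881) = 68536530000/40396787881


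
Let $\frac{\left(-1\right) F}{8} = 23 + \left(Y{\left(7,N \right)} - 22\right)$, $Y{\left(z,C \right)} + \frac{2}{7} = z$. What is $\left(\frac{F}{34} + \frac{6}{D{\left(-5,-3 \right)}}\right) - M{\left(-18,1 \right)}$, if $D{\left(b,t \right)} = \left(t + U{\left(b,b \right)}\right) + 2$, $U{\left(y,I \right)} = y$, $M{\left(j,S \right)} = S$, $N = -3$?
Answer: $- \frac{454}{119} \approx -3.8151$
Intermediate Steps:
$Y{\left(z,C \right)} = - \frac{2}{7} + z$
$D{\left(b,t \right)} = 2 + b + t$ ($D{\left(b,t \right)} = \left(t + b\right) + 2 = \left(b + t\right) + 2 = 2 + b + t$)
$F = - \frac{432}{7}$ ($F = - 8 \left(23 + \left(\left(- \frac{2}{7} + 7\right) - 22\right)\right) = - 8 \left(23 + \left(\frac{47}{7} - 22\right)\right) = - 8 \left(23 - \frac{107}{7}\right) = \left(-8\right) \frac{54}{7} = - \frac{432}{7} \approx -61.714$)
$\left(\frac{F}{34} + \frac{6}{D{\left(-5,-3 \right)}}\right) - M{\left(-18,1 \right)} = \left(- \frac{432}{7 \cdot 34} + \frac{6}{2 - 5 - 3}\right) - 1 = \left(\left(- \frac{432}{7}\right) \frac{1}{34} + \frac{6}{-6}\right) - 1 = \left(- \frac{216}{119} + 6 \left(- \frac{1}{6}\right)\right) - 1 = \left(- \frac{216}{119} - 1\right) - 1 = - \frac{335}{119} - 1 = - \frac{454}{119}$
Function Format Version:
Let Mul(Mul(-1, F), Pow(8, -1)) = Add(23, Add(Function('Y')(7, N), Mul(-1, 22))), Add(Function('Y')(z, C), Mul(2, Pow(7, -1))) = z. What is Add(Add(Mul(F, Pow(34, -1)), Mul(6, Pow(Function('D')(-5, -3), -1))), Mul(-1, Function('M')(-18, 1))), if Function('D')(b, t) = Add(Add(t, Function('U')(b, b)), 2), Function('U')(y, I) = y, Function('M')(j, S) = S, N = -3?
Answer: Rational(-454, 119) ≈ -3.8151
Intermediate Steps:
Function('Y')(z, C) = Add(Rational(-2, 7), z)
Function('D')(b, t) = Add(2, b, t) (Function('D')(b, t) = Add(Add(t, b), 2) = Add(Add(b, t), 2) = Add(2, b, t))
F = Rational(-432, 7) (F = Mul(-8, Add(23, Add(Add(Rational(-2, 7), 7), Mul(-1, 22)))) = Mul(-8, Add(23, Add(Rational(47, 7), -22))) = Mul(-8, Add(23, Rational(-107, 7))) = Mul(-8, Rational(54, 7)) = Rational(-432, 7) ≈ -61.714)
Add(Add(Mul(F, Pow(34, -1)), Mul(6, Pow(Function('D')(-5, -3), -1))), Mul(-1, Function('M')(-18, 1))) = Add(Add(Mul(Rational(-432, 7), Pow(34, -1)), Mul(6, Pow(Add(2, -5, -3), -1))), Mul(-1, 1)) = Add(Add(Mul(Rational(-432, 7), Rational(1, 34)), Mul(6, Pow(-6, -1))), -1) = Add(Add(Rational(-216, 119), Mul(6, Rational(-1, 6))), -1) = Add(Add(Rational(-216, 119), -1), -1) = Add(Rational(-335, 119), -1) = Rational(-454, 119)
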